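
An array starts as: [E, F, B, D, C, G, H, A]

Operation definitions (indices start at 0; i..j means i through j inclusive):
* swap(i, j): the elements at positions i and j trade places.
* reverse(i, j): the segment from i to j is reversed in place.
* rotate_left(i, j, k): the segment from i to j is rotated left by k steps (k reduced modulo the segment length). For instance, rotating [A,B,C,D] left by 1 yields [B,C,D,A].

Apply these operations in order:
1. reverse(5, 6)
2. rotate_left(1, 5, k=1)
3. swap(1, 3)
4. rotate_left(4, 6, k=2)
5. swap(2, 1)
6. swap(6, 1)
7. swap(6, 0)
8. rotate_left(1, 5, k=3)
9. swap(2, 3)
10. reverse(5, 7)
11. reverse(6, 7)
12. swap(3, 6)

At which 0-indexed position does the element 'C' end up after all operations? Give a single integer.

Answer: 4

Derivation:
After 1 (reverse(5, 6)): [E, F, B, D, C, H, G, A]
After 2 (rotate_left(1, 5, k=1)): [E, B, D, C, H, F, G, A]
After 3 (swap(1, 3)): [E, C, D, B, H, F, G, A]
After 4 (rotate_left(4, 6, k=2)): [E, C, D, B, G, H, F, A]
After 5 (swap(2, 1)): [E, D, C, B, G, H, F, A]
After 6 (swap(6, 1)): [E, F, C, B, G, H, D, A]
After 7 (swap(6, 0)): [D, F, C, B, G, H, E, A]
After 8 (rotate_left(1, 5, k=3)): [D, G, H, F, C, B, E, A]
After 9 (swap(2, 3)): [D, G, F, H, C, B, E, A]
After 10 (reverse(5, 7)): [D, G, F, H, C, A, E, B]
After 11 (reverse(6, 7)): [D, G, F, H, C, A, B, E]
After 12 (swap(3, 6)): [D, G, F, B, C, A, H, E]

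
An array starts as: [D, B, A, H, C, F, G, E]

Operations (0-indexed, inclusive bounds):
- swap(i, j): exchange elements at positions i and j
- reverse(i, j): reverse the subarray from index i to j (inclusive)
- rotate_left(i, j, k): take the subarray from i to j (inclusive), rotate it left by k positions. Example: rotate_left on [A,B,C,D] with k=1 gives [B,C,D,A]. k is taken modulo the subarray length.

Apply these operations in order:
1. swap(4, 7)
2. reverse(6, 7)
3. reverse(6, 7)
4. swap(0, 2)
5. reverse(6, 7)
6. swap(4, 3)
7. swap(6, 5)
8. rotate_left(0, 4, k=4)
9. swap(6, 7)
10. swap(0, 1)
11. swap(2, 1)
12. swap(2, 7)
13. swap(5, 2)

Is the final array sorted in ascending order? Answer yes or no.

After 1 (swap(4, 7)): [D, B, A, H, E, F, G, C]
After 2 (reverse(6, 7)): [D, B, A, H, E, F, C, G]
After 3 (reverse(6, 7)): [D, B, A, H, E, F, G, C]
After 4 (swap(0, 2)): [A, B, D, H, E, F, G, C]
After 5 (reverse(6, 7)): [A, B, D, H, E, F, C, G]
After 6 (swap(4, 3)): [A, B, D, E, H, F, C, G]
After 7 (swap(6, 5)): [A, B, D, E, H, C, F, G]
After 8 (rotate_left(0, 4, k=4)): [H, A, B, D, E, C, F, G]
After 9 (swap(6, 7)): [H, A, B, D, E, C, G, F]
After 10 (swap(0, 1)): [A, H, B, D, E, C, G, F]
After 11 (swap(2, 1)): [A, B, H, D, E, C, G, F]
After 12 (swap(2, 7)): [A, B, F, D, E, C, G, H]
After 13 (swap(5, 2)): [A, B, C, D, E, F, G, H]

Answer: yes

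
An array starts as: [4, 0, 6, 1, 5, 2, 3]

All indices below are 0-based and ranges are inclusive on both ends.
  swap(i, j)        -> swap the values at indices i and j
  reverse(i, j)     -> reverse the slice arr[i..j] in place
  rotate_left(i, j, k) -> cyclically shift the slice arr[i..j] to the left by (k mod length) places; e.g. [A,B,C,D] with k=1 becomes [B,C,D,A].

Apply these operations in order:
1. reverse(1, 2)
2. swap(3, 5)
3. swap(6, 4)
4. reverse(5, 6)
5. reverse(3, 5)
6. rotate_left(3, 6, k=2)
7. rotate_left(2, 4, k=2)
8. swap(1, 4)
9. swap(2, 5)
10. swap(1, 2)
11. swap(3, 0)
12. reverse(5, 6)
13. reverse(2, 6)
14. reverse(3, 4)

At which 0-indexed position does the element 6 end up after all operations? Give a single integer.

Answer: 3

Derivation:
After 1 (reverse(1, 2)): [4, 6, 0, 1, 5, 2, 3]
After 2 (swap(3, 5)): [4, 6, 0, 2, 5, 1, 3]
After 3 (swap(6, 4)): [4, 6, 0, 2, 3, 1, 5]
After 4 (reverse(5, 6)): [4, 6, 0, 2, 3, 5, 1]
After 5 (reverse(3, 5)): [4, 6, 0, 5, 3, 2, 1]
After 6 (rotate_left(3, 6, k=2)): [4, 6, 0, 2, 1, 5, 3]
After 7 (rotate_left(2, 4, k=2)): [4, 6, 1, 0, 2, 5, 3]
After 8 (swap(1, 4)): [4, 2, 1, 0, 6, 5, 3]
After 9 (swap(2, 5)): [4, 2, 5, 0, 6, 1, 3]
After 10 (swap(1, 2)): [4, 5, 2, 0, 6, 1, 3]
After 11 (swap(3, 0)): [0, 5, 2, 4, 6, 1, 3]
After 12 (reverse(5, 6)): [0, 5, 2, 4, 6, 3, 1]
After 13 (reverse(2, 6)): [0, 5, 1, 3, 6, 4, 2]
After 14 (reverse(3, 4)): [0, 5, 1, 6, 3, 4, 2]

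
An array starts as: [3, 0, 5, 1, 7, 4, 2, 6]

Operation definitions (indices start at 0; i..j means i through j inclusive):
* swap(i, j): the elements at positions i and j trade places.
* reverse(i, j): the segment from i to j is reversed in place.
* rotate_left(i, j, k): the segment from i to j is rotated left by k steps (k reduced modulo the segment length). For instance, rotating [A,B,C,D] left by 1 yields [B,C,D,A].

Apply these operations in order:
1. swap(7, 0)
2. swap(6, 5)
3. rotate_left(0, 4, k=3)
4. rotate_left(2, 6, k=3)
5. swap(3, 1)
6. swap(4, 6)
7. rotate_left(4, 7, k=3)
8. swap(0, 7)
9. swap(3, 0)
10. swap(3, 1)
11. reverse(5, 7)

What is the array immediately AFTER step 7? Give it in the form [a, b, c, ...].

Answer: [1, 4, 2, 7, 3, 5, 0, 6]

Derivation:
After 1 (swap(7, 0)): [6, 0, 5, 1, 7, 4, 2, 3]
After 2 (swap(6, 5)): [6, 0, 5, 1, 7, 2, 4, 3]
After 3 (rotate_left(0, 4, k=3)): [1, 7, 6, 0, 5, 2, 4, 3]
After 4 (rotate_left(2, 6, k=3)): [1, 7, 2, 4, 6, 0, 5, 3]
After 5 (swap(3, 1)): [1, 4, 2, 7, 6, 0, 5, 3]
After 6 (swap(4, 6)): [1, 4, 2, 7, 5, 0, 6, 3]
After 7 (rotate_left(4, 7, k=3)): [1, 4, 2, 7, 3, 5, 0, 6]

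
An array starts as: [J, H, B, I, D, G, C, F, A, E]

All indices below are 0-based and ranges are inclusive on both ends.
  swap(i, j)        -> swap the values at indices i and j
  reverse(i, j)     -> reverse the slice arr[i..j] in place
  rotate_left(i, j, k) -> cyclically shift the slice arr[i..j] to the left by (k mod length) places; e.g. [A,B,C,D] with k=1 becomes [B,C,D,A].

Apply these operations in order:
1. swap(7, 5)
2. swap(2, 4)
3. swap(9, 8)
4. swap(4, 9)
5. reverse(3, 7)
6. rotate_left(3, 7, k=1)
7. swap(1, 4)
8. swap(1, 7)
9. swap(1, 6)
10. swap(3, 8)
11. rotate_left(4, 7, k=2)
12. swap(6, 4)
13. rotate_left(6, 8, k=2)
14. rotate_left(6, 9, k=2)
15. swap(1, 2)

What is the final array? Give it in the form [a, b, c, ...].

After 1 (swap(7, 5)): [J, H, B, I, D, F, C, G, A, E]
After 2 (swap(2, 4)): [J, H, D, I, B, F, C, G, A, E]
After 3 (swap(9, 8)): [J, H, D, I, B, F, C, G, E, A]
After 4 (swap(4, 9)): [J, H, D, I, A, F, C, G, E, B]
After 5 (reverse(3, 7)): [J, H, D, G, C, F, A, I, E, B]
After 6 (rotate_left(3, 7, k=1)): [J, H, D, C, F, A, I, G, E, B]
After 7 (swap(1, 4)): [J, F, D, C, H, A, I, G, E, B]
After 8 (swap(1, 7)): [J, G, D, C, H, A, I, F, E, B]
After 9 (swap(1, 6)): [J, I, D, C, H, A, G, F, E, B]
After 10 (swap(3, 8)): [J, I, D, E, H, A, G, F, C, B]
After 11 (rotate_left(4, 7, k=2)): [J, I, D, E, G, F, H, A, C, B]
After 12 (swap(6, 4)): [J, I, D, E, H, F, G, A, C, B]
After 13 (rotate_left(6, 8, k=2)): [J, I, D, E, H, F, C, G, A, B]
After 14 (rotate_left(6, 9, k=2)): [J, I, D, E, H, F, A, B, C, G]
After 15 (swap(1, 2)): [J, D, I, E, H, F, A, B, C, G]

Answer: [J, D, I, E, H, F, A, B, C, G]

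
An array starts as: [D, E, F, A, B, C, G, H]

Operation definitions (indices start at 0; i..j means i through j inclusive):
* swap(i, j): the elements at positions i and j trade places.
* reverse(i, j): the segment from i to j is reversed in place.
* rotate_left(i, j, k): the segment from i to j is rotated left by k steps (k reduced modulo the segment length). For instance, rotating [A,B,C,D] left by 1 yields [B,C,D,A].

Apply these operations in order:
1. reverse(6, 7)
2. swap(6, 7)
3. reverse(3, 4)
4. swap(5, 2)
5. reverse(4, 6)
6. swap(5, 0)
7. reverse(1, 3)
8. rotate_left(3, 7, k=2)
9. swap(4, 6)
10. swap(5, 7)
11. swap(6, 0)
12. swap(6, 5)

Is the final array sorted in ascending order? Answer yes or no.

After 1 (reverse(6, 7)): [D, E, F, A, B, C, H, G]
After 2 (swap(6, 7)): [D, E, F, A, B, C, G, H]
After 3 (reverse(3, 4)): [D, E, F, B, A, C, G, H]
After 4 (swap(5, 2)): [D, E, C, B, A, F, G, H]
After 5 (reverse(4, 6)): [D, E, C, B, G, F, A, H]
After 6 (swap(5, 0)): [F, E, C, B, G, D, A, H]
After 7 (reverse(1, 3)): [F, B, C, E, G, D, A, H]
After 8 (rotate_left(3, 7, k=2)): [F, B, C, D, A, H, E, G]
After 9 (swap(4, 6)): [F, B, C, D, E, H, A, G]
After 10 (swap(5, 7)): [F, B, C, D, E, G, A, H]
After 11 (swap(6, 0)): [A, B, C, D, E, G, F, H]
After 12 (swap(6, 5)): [A, B, C, D, E, F, G, H]

Answer: yes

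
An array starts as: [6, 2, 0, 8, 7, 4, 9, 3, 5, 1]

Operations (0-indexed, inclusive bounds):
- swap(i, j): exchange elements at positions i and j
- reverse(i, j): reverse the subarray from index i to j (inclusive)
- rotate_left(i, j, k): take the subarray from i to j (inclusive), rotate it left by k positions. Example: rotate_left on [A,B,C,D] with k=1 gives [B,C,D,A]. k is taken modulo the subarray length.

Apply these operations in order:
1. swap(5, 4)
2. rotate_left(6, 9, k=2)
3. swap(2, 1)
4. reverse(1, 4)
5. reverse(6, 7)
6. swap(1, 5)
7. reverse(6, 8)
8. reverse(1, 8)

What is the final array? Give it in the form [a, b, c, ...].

After 1 (swap(5, 4)): [6, 2, 0, 8, 4, 7, 9, 3, 5, 1]
After 2 (rotate_left(6, 9, k=2)): [6, 2, 0, 8, 4, 7, 5, 1, 9, 3]
After 3 (swap(2, 1)): [6, 0, 2, 8, 4, 7, 5, 1, 9, 3]
After 4 (reverse(1, 4)): [6, 4, 8, 2, 0, 7, 5, 1, 9, 3]
After 5 (reverse(6, 7)): [6, 4, 8, 2, 0, 7, 1, 5, 9, 3]
After 6 (swap(1, 5)): [6, 7, 8, 2, 0, 4, 1, 5, 9, 3]
After 7 (reverse(6, 8)): [6, 7, 8, 2, 0, 4, 9, 5, 1, 3]
After 8 (reverse(1, 8)): [6, 1, 5, 9, 4, 0, 2, 8, 7, 3]

Answer: [6, 1, 5, 9, 4, 0, 2, 8, 7, 3]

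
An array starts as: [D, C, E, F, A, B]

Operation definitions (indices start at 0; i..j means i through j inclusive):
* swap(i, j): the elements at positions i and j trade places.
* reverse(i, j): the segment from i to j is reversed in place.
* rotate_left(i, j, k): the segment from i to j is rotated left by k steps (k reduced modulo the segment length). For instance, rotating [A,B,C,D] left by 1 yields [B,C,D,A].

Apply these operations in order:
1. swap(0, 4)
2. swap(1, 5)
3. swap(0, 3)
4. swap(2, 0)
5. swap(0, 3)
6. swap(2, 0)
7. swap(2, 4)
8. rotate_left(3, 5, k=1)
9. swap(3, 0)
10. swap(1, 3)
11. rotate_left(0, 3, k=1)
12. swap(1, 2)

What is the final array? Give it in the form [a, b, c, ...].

After 1 (swap(0, 4)): [A, C, E, F, D, B]
After 2 (swap(1, 5)): [A, B, E, F, D, C]
After 3 (swap(0, 3)): [F, B, E, A, D, C]
After 4 (swap(2, 0)): [E, B, F, A, D, C]
After 5 (swap(0, 3)): [A, B, F, E, D, C]
After 6 (swap(2, 0)): [F, B, A, E, D, C]
After 7 (swap(2, 4)): [F, B, D, E, A, C]
After 8 (rotate_left(3, 5, k=1)): [F, B, D, A, C, E]
After 9 (swap(3, 0)): [A, B, D, F, C, E]
After 10 (swap(1, 3)): [A, F, D, B, C, E]
After 11 (rotate_left(0, 3, k=1)): [F, D, B, A, C, E]
After 12 (swap(1, 2)): [F, B, D, A, C, E]

Answer: [F, B, D, A, C, E]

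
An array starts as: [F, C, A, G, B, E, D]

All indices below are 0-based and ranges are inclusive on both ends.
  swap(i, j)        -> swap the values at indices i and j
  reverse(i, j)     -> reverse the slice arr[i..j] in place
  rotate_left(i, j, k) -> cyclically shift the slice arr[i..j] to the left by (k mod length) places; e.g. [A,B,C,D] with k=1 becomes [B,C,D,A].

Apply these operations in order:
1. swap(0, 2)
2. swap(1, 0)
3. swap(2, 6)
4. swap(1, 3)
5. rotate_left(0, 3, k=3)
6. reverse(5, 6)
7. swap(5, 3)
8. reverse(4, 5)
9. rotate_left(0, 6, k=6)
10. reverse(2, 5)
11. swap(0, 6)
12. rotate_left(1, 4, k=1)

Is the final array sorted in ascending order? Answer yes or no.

After 1 (swap(0, 2)): [A, C, F, G, B, E, D]
After 2 (swap(1, 0)): [C, A, F, G, B, E, D]
After 3 (swap(2, 6)): [C, A, D, G, B, E, F]
After 4 (swap(1, 3)): [C, G, D, A, B, E, F]
After 5 (rotate_left(0, 3, k=3)): [A, C, G, D, B, E, F]
After 6 (reverse(5, 6)): [A, C, G, D, B, F, E]
After 7 (swap(5, 3)): [A, C, G, F, B, D, E]
After 8 (reverse(4, 5)): [A, C, G, F, D, B, E]
After 9 (rotate_left(0, 6, k=6)): [E, A, C, G, F, D, B]
After 10 (reverse(2, 5)): [E, A, D, F, G, C, B]
After 11 (swap(0, 6)): [B, A, D, F, G, C, E]
After 12 (rotate_left(1, 4, k=1)): [B, D, F, G, A, C, E]

Answer: no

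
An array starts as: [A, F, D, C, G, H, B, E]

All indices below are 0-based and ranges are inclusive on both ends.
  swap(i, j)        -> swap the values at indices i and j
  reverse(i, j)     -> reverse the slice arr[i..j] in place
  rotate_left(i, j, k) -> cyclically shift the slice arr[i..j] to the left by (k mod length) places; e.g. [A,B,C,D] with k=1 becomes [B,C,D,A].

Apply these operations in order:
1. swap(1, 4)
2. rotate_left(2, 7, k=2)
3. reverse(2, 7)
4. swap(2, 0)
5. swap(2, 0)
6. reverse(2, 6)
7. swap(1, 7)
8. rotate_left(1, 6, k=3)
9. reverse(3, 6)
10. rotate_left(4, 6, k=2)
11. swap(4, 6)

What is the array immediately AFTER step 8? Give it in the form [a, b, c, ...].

Answer: [A, E, D, C, F, H, B, G]

Derivation:
After 1 (swap(1, 4)): [A, G, D, C, F, H, B, E]
After 2 (rotate_left(2, 7, k=2)): [A, G, F, H, B, E, D, C]
After 3 (reverse(2, 7)): [A, G, C, D, E, B, H, F]
After 4 (swap(2, 0)): [C, G, A, D, E, B, H, F]
After 5 (swap(2, 0)): [A, G, C, D, E, B, H, F]
After 6 (reverse(2, 6)): [A, G, H, B, E, D, C, F]
After 7 (swap(1, 7)): [A, F, H, B, E, D, C, G]
After 8 (rotate_left(1, 6, k=3)): [A, E, D, C, F, H, B, G]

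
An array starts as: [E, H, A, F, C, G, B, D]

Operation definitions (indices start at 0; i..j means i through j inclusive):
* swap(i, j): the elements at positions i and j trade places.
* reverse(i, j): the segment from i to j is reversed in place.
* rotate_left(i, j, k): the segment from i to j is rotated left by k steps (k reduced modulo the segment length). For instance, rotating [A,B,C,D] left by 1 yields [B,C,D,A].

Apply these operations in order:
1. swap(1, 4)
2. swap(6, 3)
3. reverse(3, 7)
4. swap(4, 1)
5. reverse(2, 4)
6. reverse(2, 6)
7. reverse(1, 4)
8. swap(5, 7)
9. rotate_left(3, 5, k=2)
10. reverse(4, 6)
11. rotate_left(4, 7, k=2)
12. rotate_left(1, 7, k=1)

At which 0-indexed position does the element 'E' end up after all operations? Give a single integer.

After 1 (swap(1, 4)): [E, C, A, F, H, G, B, D]
After 2 (swap(6, 3)): [E, C, A, B, H, G, F, D]
After 3 (reverse(3, 7)): [E, C, A, D, F, G, H, B]
After 4 (swap(4, 1)): [E, F, A, D, C, G, H, B]
After 5 (reverse(2, 4)): [E, F, C, D, A, G, H, B]
After 6 (reverse(2, 6)): [E, F, H, G, A, D, C, B]
After 7 (reverse(1, 4)): [E, A, G, H, F, D, C, B]
After 8 (swap(5, 7)): [E, A, G, H, F, B, C, D]
After 9 (rotate_left(3, 5, k=2)): [E, A, G, B, H, F, C, D]
After 10 (reverse(4, 6)): [E, A, G, B, C, F, H, D]
After 11 (rotate_left(4, 7, k=2)): [E, A, G, B, H, D, C, F]
After 12 (rotate_left(1, 7, k=1)): [E, G, B, H, D, C, F, A]

Answer: 0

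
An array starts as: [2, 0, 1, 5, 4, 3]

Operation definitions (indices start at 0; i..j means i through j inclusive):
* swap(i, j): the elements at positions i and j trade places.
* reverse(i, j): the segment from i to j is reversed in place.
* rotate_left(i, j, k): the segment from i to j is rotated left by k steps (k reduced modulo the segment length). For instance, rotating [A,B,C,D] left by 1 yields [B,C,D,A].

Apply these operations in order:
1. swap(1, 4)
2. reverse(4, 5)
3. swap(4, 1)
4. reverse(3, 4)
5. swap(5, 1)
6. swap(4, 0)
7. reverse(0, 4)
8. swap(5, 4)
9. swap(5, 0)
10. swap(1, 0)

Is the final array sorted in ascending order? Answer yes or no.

Answer: no

Derivation:
After 1 (swap(1, 4)): [2, 4, 1, 5, 0, 3]
After 2 (reverse(4, 5)): [2, 4, 1, 5, 3, 0]
After 3 (swap(4, 1)): [2, 3, 1, 5, 4, 0]
After 4 (reverse(3, 4)): [2, 3, 1, 4, 5, 0]
After 5 (swap(5, 1)): [2, 0, 1, 4, 5, 3]
After 6 (swap(4, 0)): [5, 0, 1, 4, 2, 3]
After 7 (reverse(0, 4)): [2, 4, 1, 0, 5, 3]
After 8 (swap(5, 4)): [2, 4, 1, 0, 3, 5]
After 9 (swap(5, 0)): [5, 4, 1, 0, 3, 2]
After 10 (swap(1, 0)): [4, 5, 1, 0, 3, 2]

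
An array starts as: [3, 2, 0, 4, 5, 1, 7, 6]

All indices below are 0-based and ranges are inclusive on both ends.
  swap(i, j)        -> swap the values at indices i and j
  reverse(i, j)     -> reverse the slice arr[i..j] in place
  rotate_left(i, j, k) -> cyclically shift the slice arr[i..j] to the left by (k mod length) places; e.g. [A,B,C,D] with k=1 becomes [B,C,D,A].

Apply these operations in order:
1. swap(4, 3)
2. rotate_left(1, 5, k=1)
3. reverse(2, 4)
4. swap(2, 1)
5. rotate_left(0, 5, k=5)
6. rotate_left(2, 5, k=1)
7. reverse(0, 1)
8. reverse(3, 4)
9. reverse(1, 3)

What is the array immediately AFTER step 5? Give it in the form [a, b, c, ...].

After 1 (swap(4, 3)): [3, 2, 0, 5, 4, 1, 7, 6]
After 2 (rotate_left(1, 5, k=1)): [3, 0, 5, 4, 1, 2, 7, 6]
After 3 (reverse(2, 4)): [3, 0, 1, 4, 5, 2, 7, 6]
After 4 (swap(2, 1)): [3, 1, 0, 4, 5, 2, 7, 6]
After 5 (rotate_left(0, 5, k=5)): [2, 3, 1, 0, 4, 5, 7, 6]

Answer: [2, 3, 1, 0, 4, 5, 7, 6]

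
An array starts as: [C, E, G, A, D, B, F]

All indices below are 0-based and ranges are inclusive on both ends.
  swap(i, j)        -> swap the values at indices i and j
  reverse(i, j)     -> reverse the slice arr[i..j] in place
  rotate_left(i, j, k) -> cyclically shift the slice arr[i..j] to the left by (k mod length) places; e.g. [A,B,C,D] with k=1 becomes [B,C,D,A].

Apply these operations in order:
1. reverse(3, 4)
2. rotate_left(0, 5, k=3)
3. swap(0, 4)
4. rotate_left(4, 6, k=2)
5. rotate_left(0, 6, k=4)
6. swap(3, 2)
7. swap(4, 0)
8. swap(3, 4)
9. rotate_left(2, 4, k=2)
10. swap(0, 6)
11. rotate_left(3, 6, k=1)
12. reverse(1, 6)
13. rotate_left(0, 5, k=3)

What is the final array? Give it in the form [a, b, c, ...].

After 1 (reverse(3, 4)): [C, E, G, D, A, B, F]
After 2 (rotate_left(0, 5, k=3)): [D, A, B, C, E, G, F]
After 3 (swap(0, 4)): [E, A, B, C, D, G, F]
After 4 (rotate_left(4, 6, k=2)): [E, A, B, C, F, D, G]
After 5 (rotate_left(0, 6, k=4)): [F, D, G, E, A, B, C]
After 6 (swap(3, 2)): [F, D, E, G, A, B, C]
After 7 (swap(4, 0)): [A, D, E, G, F, B, C]
After 8 (swap(3, 4)): [A, D, E, F, G, B, C]
After 9 (rotate_left(2, 4, k=2)): [A, D, G, E, F, B, C]
After 10 (swap(0, 6)): [C, D, G, E, F, B, A]
After 11 (rotate_left(3, 6, k=1)): [C, D, G, F, B, A, E]
After 12 (reverse(1, 6)): [C, E, A, B, F, G, D]
After 13 (rotate_left(0, 5, k=3)): [B, F, G, C, E, A, D]

Answer: [B, F, G, C, E, A, D]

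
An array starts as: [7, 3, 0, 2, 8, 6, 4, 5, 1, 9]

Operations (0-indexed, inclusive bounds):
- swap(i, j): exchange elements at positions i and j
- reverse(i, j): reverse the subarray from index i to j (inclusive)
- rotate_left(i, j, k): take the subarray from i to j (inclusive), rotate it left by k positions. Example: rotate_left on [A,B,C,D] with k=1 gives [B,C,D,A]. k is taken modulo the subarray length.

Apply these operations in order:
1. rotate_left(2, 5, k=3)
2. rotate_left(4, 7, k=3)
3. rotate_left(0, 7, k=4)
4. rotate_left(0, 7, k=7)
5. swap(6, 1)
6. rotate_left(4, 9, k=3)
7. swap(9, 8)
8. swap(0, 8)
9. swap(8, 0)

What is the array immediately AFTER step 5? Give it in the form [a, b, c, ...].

Answer: [0, 3, 2, 8, 4, 7, 5, 6, 1, 9]

Derivation:
After 1 (rotate_left(2, 5, k=3)): [7, 3, 6, 0, 2, 8, 4, 5, 1, 9]
After 2 (rotate_left(4, 7, k=3)): [7, 3, 6, 0, 5, 2, 8, 4, 1, 9]
After 3 (rotate_left(0, 7, k=4)): [5, 2, 8, 4, 7, 3, 6, 0, 1, 9]
After 4 (rotate_left(0, 7, k=7)): [0, 5, 2, 8, 4, 7, 3, 6, 1, 9]
After 5 (swap(6, 1)): [0, 3, 2, 8, 4, 7, 5, 6, 1, 9]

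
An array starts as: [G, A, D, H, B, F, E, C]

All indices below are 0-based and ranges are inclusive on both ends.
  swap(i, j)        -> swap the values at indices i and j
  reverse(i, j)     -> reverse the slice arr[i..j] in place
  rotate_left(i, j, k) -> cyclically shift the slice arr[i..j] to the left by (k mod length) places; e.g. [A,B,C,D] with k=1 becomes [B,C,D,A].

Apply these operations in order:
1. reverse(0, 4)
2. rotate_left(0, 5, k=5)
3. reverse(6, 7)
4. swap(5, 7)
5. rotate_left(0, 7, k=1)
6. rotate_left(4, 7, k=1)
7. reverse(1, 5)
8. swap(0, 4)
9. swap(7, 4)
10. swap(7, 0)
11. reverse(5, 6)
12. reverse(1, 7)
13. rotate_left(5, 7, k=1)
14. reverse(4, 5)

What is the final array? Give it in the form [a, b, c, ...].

After 1 (reverse(0, 4)): [B, H, D, A, G, F, E, C]
After 2 (rotate_left(0, 5, k=5)): [F, B, H, D, A, G, E, C]
After 3 (reverse(6, 7)): [F, B, H, D, A, G, C, E]
After 4 (swap(5, 7)): [F, B, H, D, A, E, C, G]
After 5 (rotate_left(0, 7, k=1)): [B, H, D, A, E, C, G, F]
After 6 (rotate_left(4, 7, k=1)): [B, H, D, A, C, G, F, E]
After 7 (reverse(1, 5)): [B, G, C, A, D, H, F, E]
After 8 (swap(0, 4)): [D, G, C, A, B, H, F, E]
After 9 (swap(7, 4)): [D, G, C, A, E, H, F, B]
After 10 (swap(7, 0)): [B, G, C, A, E, H, F, D]
After 11 (reverse(5, 6)): [B, G, C, A, E, F, H, D]
After 12 (reverse(1, 7)): [B, D, H, F, E, A, C, G]
After 13 (rotate_left(5, 7, k=1)): [B, D, H, F, E, C, G, A]
After 14 (reverse(4, 5)): [B, D, H, F, C, E, G, A]

Answer: [B, D, H, F, C, E, G, A]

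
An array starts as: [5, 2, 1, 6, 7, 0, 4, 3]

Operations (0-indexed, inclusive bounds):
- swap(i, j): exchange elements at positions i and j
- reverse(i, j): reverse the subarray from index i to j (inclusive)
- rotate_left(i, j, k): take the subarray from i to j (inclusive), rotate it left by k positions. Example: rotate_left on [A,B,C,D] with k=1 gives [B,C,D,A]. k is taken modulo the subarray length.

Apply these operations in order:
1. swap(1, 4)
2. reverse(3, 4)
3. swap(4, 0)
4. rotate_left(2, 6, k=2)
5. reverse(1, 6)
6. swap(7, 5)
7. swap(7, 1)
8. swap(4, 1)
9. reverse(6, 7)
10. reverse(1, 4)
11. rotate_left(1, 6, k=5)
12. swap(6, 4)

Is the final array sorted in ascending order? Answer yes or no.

After 1 (swap(1, 4)): [5, 7, 1, 6, 2, 0, 4, 3]
After 2 (reverse(3, 4)): [5, 7, 1, 2, 6, 0, 4, 3]
After 3 (swap(4, 0)): [6, 7, 1, 2, 5, 0, 4, 3]
After 4 (rotate_left(2, 6, k=2)): [6, 7, 5, 0, 4, 1, 2, 3]
After 5 (reverse(1, 6)): [6, 2, 1, 4, 0, 5, 7, 3]
After 6 (swap(7, 5)): [6, 2, 1, 4, 0, 3, 7, 5]
After 7 (swap(7, 1)): [6, 5, 1, 4, 0, 3, 7, 2]
After 8 (swap(4, 1)): [6, 0, 1, 4, 5, 3, 7, 2]
After 9 (reverse(6, 7)): [6, 0, 1, 4, 5, 3, 2, 7]
After 10 (reverse(1, 4)): [6, 5, 4, 1, 0, 3, 2, 7]
After 11 (rotate_left(1, 6, k=5)): [6, 2, 5, 4, 1, 0, 3, 7]
After 12 (swap(6, 4)): [6, 2, 5, 4, 3, 0, 1, 7]

Answer: no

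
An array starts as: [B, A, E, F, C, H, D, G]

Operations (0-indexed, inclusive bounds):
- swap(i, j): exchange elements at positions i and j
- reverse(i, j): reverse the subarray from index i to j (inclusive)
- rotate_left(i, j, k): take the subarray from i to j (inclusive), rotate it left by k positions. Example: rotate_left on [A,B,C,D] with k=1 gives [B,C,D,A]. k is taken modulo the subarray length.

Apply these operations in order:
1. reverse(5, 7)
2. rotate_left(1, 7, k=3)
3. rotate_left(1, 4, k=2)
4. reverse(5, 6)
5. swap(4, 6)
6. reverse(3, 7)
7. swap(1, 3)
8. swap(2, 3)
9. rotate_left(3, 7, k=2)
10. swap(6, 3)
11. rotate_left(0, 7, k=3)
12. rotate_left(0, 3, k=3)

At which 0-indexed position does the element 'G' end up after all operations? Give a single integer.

Answer: 4

Derivation:
After 1 (reverse(5, 7)): [B, A, E, F, C, G, D, H]
After 2 (rotate_left(1, 7, k=3)): [B, C, G, D, H, A, E, F]
After 3 (rotate_left(1, 4, k=2)): [B, D, H, C, G, A, E, F]
After 4 (reverse(5, 6)): [B, D, H, C, G, E, A, F]
After 5 (swap(4, 6)): [B, D, H, C, A, E, G, F]
After 6 (reverse(3, 7)): [B, D, H, F, G, E, A, C]
After 7 (swap(1, 3)): [B, F, H, D, G, E, A, C]
After 8 (swap(2, 3)): [B, F, D, H, G, E, A, C]
After 9 (rotate_left(3, 7, k=2)): [B, F, D, E, A, C, H, G]
After 10 (swap(6, 3)): [B, F, D, H, A, C, E, G]
After 11 (rotate_left(0, 7, k=3)): [H, A, C, E, G, B, F, D]
After 12 (rotate_left(0, 3, k=3)): [E, H, A, C, G, B, F, D]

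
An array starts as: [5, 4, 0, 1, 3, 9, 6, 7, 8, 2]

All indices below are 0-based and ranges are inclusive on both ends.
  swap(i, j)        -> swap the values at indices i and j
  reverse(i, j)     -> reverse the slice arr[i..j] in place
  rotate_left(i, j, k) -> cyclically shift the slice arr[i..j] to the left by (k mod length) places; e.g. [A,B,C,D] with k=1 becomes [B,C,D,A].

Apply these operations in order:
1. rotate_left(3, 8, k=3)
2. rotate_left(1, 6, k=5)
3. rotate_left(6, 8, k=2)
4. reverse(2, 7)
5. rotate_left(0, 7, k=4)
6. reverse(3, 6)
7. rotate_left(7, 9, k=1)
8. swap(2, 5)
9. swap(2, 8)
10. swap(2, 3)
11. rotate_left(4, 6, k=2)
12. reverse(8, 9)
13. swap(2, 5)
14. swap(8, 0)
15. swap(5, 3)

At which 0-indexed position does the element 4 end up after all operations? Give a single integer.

Answer: 4

Derivation:
After 1 (rotate_left(3, 8, k=3)): [5, 4, 0, 6, 7, 8, 1, 3, 9, 2]
After 2 (rotate_left(1, 6, k=5)): [5, 1, 4, 0, 6, 7, 8, 3, 9, 2]
After 3 (rotate_left(6, 8, k=2)): [5, 1, 4, 0, 6, 7, 9, 8, 3, 2]
After 4 (reverse(2, 7)): [5, 1, 8, 9, 7, 6, 0, 4, 3, 2]
After 5 (rotate_left(0, 7, k=4)): [7, 6, 0, 4, 5, 1, 8, 9, 3, 2]
After 6 (reverse(3, 6)): [7, 6, 0, 8, 1, 5, 4, 9, 3, 2]
After 7 (rotate_left(7, 9, k=1)): [7, 6, 0, 8, 1, 5, 4, 3, 2, 9]
After 8 (swap(2, 5)): [7, 6, 5, 8, 1, 0, 4, 3, 2, 9]
After 9 (swap(2, 8)): [7, 6, 2, 8, 1, 0, 4, 3, 5, 9]
After 10 (swap(2, 3)): [7, 6, 8, 2, 1, 0, 4, 3, 5, 9]
After 11 (rotate_left(4, 6, k=2)): [7, 6, 8, 2, 4, 1, 0, 3, 5, 9]
After 12 (reverse(8, 9)): [7, 6, 8, 2, 4, 1, 0, 3, 9, 5]
After 13 (swap(2, 5)): [7, 6, 1, 2, 4, 8, 0, 3, 9, 5]
After 14 (swap(8, 0)): [9, 6, 1, 2, 4, 8, 0, 3, 7, 5]
After 15 (swap(5, 3)): [9, 6, 1, 8, 4, 2, 0, 3, 7, 5]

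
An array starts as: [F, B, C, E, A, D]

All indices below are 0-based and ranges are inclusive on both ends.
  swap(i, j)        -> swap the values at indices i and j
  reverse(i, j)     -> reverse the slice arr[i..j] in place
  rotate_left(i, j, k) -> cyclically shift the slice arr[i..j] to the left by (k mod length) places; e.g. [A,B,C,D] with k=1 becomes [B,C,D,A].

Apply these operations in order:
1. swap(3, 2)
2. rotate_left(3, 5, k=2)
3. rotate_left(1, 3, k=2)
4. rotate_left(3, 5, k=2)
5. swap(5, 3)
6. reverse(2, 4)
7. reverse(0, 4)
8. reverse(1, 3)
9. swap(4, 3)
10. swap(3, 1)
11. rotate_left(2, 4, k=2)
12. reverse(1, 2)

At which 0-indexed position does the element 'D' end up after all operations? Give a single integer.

Answer: 4

Derivation:
After 1 (swap(3, 2)): [F, B, E, C, A, D]
After 2 (rotate_left(3, 5, k=2)): [F, B, E, D, C, A]
After 3 (rotate_left(1, 3, k=2)): [F, D, B, E, C, A]
After 4 (rotate_left(3, 5, k=2)): [F, D, B, A, E, C]
After 5 (swap(5, 3)): [F, D, B, C, E, A]
After 6 (reverse(2, 4)): [F, D, E, C, B, A]
After 7 (reverse(0, 4)): [B, C, E, D, F, A]
After 8 (reverse(1, 3)): [B, D, E, C, F, A]
After 9 (swap(4, 3)): [B, D, E, F, C, A]
After 10 (swap(3, 1)): [B, F, E, D, C, A]
After 11 (rotate_left(2, 4, k=2)): [B, F, C, E, D, A]
After 12 (reverse(1, 2)): [B, C, F, E, D, A]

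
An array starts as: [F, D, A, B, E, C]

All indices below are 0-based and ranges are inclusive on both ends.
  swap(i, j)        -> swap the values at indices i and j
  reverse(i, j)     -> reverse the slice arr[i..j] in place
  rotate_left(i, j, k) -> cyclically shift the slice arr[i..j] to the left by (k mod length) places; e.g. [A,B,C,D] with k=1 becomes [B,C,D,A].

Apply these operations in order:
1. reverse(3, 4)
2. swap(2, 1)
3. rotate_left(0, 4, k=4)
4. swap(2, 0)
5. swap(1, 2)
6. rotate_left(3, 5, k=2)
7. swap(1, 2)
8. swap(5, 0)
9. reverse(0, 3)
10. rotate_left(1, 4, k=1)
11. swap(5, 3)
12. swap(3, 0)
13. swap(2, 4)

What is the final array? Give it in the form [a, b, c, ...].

After 1 (reverse(3, 4)): [F, D, A, E, B, C]
After 2 (swap(2, 1)): [F, A, D, E, B, C]
After 3 (rotate_left(0, 4, k=4)): [B, F, A, D, E, C]
After 4 (swap(2, 0)): [A, F, B, D, E, C]
After 5 (swap(1, 2)): [A, B, F, D, E, C]
After 6 (rotate_left(3, 5, k=2)): [A, B, F, C, D, E]
After 7 (swap(1, 2)): [A, F, B, C, D, E]
After 8 (swap(5, 0)): [E, F, B, C, D, A]
After 9 (reverse(0, 3)): [C, B, F, E, D, A]
After 10 (rotate_left(1, 4, k=1)): [C, F, E, D, B, A]
After 11 (swap(5, 3)): [C, F, E, A, B, D]
After 12 (swap(3, 0)): [A, F, E, C, B, D]
After 13 (swap(2, 4)): [A, F, B, C, E, D]

Answer: [A, F, B, C, E, D]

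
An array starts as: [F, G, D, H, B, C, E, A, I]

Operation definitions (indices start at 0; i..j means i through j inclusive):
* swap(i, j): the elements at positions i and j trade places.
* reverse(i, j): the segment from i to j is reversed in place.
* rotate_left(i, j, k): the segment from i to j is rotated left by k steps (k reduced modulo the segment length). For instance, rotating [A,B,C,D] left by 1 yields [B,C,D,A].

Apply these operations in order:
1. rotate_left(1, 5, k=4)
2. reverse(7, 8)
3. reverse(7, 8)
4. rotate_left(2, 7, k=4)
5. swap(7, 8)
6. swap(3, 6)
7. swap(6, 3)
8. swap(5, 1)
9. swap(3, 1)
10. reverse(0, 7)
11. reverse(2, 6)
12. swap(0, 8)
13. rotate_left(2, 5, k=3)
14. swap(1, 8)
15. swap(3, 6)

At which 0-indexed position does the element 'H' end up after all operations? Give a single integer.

After 1 (rotate_left(1, 5, k=4)): [F, C, G, D, H, B, E, A, I]
After 2 (reverse(7, 8)): [F, C, G, D, H, B, E, I, A]
After 3 (reverse(7, 8)): [F, C, G, D, H, B, E, A, I]
After 4 (rotate_left(2, 7, k=4)): [F, C, E, A, G, D, H, B, I]
After 5 (swap(7, 8)): [F, C, E, A, G, D, H, I, B]
After 6 (swap(3, 6)): [F, C, E, H, G, D, A, I, B]
After 7 (swap(6, 3)): [F, C, E, A, G, D, H, I, B]
After 8 (swap(5, 1)): [F, D, E, A, G, C, H, I, B]
After 9 (swap(3, 1)): [F, A, E, D, G, C, H, I, B]
After 10 (reverse(0, 7)): [I, H, C, G, D, E, A, F, B]
After 11 (reverse(2, 6)): [I, H, A, E, D, G, C, F, B]
After 12 (swap(0, 8)): [B, H, A, E, D, G, C, F, I]
After 13 (rotate_left(2, 5, k=3)): [B, H, G, A, E, D, C, F, I]
After 14 (swap(1, 8)): [B, I, G, A, E, D, C, F, H]
After 15 (swap(3, 6)): [B, I, G, C, E, D, A, F, H]

Answer: 8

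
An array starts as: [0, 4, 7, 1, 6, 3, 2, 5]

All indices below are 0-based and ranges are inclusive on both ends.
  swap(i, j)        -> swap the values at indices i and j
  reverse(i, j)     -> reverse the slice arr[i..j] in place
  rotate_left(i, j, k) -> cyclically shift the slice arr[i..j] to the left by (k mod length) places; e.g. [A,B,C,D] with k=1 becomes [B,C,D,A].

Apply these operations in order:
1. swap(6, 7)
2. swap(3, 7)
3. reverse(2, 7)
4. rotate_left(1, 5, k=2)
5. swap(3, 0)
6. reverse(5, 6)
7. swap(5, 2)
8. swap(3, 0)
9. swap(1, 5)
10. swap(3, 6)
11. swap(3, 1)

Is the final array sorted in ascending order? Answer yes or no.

After 1 (swap(6, 7)): [0, 4, 7, 1, 6, 3, 5, 2]
After 2 (swap(3, 7)): [0, 4, 7, 2, 6, 3, 5, 1]
After 3 (reverse(2, 7)): [0, 4, 1, 5, 3, 6, 2, 7]
After 4 (rotate_left(1, 5, k=2)): [0, 5, 3, 6, 4, 1, 2, 7]
After 5 (swap(3, 0)): [6, 5, 3, 0, 4, 1, 2, 7]
After 6 (reverse(5, 6)): [6, 5, 3, 0, 4, 2, 1, 7]
After 7 (swap(5, 2)): [6, 5, 2, 0, 4, 3, 1, 7]
After 8 (swap(3, 0)): [0, 5, 2, 6, 4, 3, 1, 7]
After 9 (swap(1, 5)): [0, 3, 2, 6, 4, 5, 1, 7]
After 10 (swap(3, 6)): [0, 3, 2, 1, 4, 5, 6, 7]
After 11 (swap(3, 1)): [0, 1, 2, 3, 4, 5, 6, 7]

Answer: yes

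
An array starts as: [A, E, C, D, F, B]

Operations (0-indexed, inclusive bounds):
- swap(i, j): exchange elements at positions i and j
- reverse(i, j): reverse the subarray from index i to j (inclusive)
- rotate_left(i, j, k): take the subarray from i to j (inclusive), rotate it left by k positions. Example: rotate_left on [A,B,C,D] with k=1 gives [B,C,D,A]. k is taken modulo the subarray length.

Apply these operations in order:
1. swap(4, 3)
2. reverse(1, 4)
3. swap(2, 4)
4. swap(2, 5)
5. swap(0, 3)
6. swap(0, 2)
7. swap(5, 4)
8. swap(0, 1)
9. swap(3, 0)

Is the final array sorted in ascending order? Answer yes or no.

After 1 (swap(4, 3)): [A, E, C, F, D, B]
After 2 (reverse(1, 4)): [A, D, F, C, E, B]
After 3 (swap(2, 4)): [A, D, E, C, F, B]
After 4 (swap(2, 5)): [A, D, B, C, F, E]
After 5 (swap(0, 3)): [C, D, B, A, F, E]
After 6 (swap(0, 2)): [B, D, C, A, F, E]
After 7 (swap(5, 4)): [B, D, C, A, E, F]
After 8 (swap(0, 1)): [D, B, C, A, E, F]
After 9 (swap(3, 0)): [A, B, C, D, E, F]

Answer: yes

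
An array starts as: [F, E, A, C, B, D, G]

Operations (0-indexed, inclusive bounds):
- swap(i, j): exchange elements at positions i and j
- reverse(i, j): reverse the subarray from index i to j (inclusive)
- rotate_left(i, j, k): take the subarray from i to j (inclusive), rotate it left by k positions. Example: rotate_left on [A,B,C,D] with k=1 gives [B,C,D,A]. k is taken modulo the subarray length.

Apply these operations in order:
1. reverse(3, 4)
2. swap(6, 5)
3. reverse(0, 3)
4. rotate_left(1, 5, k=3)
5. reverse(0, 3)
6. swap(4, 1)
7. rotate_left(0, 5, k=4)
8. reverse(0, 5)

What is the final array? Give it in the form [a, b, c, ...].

Answer: [B, C, E, A, F, G, D]

Derivation:
After 1 (reverse(3, 4)): [F, E, A, B, C, D, G]
After 2 (swap(6, 5)): [F, E, A, B, C, G, D]
After 3 (reverse(0, 3)): [B, A, E, F, C, G, D]
After 4 (rotate_left(1, 5, k=3)): [B, C, G, A, E, F, D]
After 5 (reverse(0, 3)): [A, G, C, B, E, F, D]
After 6 (swap(4, 1)): [A, E, C, B, G, F, D]
After 7 (rotate_left(0, 5, k=4)): [G, F, A, E, C, B, D]
After 8 (reverse(0, 5)): [B, C, E, A, F, G, D]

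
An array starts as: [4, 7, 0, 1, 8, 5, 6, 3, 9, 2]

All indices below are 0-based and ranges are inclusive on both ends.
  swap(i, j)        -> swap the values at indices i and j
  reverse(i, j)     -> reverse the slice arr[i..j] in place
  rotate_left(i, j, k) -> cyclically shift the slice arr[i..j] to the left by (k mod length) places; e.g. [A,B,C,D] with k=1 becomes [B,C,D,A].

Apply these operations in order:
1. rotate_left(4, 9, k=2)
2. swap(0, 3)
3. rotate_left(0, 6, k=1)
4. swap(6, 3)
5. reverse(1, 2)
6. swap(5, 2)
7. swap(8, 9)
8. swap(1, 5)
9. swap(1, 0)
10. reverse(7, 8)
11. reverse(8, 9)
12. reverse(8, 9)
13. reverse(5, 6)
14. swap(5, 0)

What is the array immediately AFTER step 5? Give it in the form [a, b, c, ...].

After 1 (rotate_left(4, 9, k=2)): [4, 7, 0, 1, 6, 3, 9, 2, 8, 5]
After 2 (swap(0, 3)): [1, 7, 0, 4, 6, 3, 9, 2, 8, 5]
After 3 (rotate_left(0, 6, k=1)): [7, 0, 4, 6, 3, 9, 1, 2, 8, 5]
After 4 (swap(6, 3)): [7, 0, 4, 1, 3, 9, 6, 2, 8, 5]
After 5 (reverse(1, 2)): [7, 4, 0, 1, 3, 9, 6, 2, 8, 5]

Answer: [7, 4, 0, 1, 3, 9, 6, 2, 8, 5]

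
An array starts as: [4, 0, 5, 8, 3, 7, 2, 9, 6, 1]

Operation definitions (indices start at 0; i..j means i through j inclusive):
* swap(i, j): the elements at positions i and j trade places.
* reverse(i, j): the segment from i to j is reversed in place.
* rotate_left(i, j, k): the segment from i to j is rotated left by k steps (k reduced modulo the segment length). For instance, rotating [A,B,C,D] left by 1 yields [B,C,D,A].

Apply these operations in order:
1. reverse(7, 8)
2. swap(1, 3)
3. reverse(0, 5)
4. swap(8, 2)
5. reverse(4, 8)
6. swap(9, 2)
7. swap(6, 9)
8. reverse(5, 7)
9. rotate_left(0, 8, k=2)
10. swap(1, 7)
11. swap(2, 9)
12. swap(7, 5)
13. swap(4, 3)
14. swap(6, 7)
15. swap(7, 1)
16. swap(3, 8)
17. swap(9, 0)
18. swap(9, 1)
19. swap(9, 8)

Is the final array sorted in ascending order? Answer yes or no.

After 1 (reverse(7, 8)): [4, 0, 5, 8, 3, 7, 2, 6, 9, 1]
After 2 (swap(1, 3)): [4, 8, 5, 0, 3, 7, 2, 6, 9, 1]
After 3 (reverse(0, 5)): [7, 3, 0, 5, 8, 4, 2, 6, 9, 1]
After 4 (swap(8, 2)): [7, 3, 9, 5, 8, 4, 2, 6, 0, 1]
After 5 (reverse(4, 8)): [7, 3, 9, 5, 0, 6, 2, 4, 8, 1]
After 6 (swap(9, 2)): [7, 3, 1, 5, 0, 6, 2, 4, 8, 9]
After 7 (swap(6, 9)): [7, 3, 1, 5, 0, 6, 9, 4, 8, 2]
After 8 (reverse(5, 7)): [7, 3, 1, 5, 0, 4, 9, 6, 8, 2]
After 9 (rotate_left(0, 8, k=2)): [1, 5, 0, 4, 9, 6, 8, 7, 3, 2]
After 10 (swap(1, 7)): [1, 7, 0, 4, 9, 6, 8, 5, 3, 2]
After 11 (swap(2, 9)): [1, 7, 2, 4, 9, 6, 8, 5, 3, 0]
After 12 (swap(7, 5)): [1, 7, 2, 4, 9, 5, 8, 6, 3, 0]
After 13 (swap(4, 3)): [1, 7, 2, 9, 4, 5, 8, 6, 3, 0]
After 14 (swap(6, 7)): [1, 7, 2, 9, 4, 5, 6, 8, 3, 0]
After 15 (swap(7, 1)): [1, 8, 2, 9, 4, 5, 6, 7, 3, 0]
After 16 (swap(3, 8)): [1, 8, 2, 3, 4, 5, 6, 7, 9, 0]
After 17 (swap(9, 0)): [0, 8, 2, 3, 4, 5, 6, 7, 9, 1]
After 18 (swap(9, 1)): [0, 1, 2, 3, 4, 5, 6, 7, 9, 8]
After 19 (swap(9, 8)): [0, 1, 2, 3, 4, 5, 6, 7, 8, 9]

Answer: yes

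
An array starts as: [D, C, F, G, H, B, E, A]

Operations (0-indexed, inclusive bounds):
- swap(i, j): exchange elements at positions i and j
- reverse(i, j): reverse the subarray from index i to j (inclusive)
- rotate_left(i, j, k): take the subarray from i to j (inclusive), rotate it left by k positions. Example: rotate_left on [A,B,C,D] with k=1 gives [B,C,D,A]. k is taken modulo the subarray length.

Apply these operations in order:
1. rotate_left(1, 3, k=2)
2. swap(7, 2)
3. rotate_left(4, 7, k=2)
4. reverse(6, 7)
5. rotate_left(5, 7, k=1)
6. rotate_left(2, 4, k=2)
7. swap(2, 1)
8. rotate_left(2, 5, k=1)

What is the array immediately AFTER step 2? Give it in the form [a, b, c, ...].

After 1 (rotate_left(1, 3, k=2)): [D, G, C, F, H, B, E, A]
After 2 (swap(7, 2)): [D, G, A, F, H, B, E, C]

Answer: [D, G, A, F, H, B, E, C]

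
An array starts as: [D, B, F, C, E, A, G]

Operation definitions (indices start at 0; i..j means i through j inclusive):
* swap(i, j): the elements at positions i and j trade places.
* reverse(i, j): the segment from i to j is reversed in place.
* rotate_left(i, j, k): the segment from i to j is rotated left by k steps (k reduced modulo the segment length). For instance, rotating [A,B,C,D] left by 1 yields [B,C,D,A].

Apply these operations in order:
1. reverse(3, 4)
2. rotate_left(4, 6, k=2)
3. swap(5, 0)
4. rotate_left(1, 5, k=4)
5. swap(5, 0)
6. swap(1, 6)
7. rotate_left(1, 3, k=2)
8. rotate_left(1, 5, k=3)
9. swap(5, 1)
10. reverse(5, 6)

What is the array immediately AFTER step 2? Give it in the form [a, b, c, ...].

Answer: [D, B, F, E, G, C, A]

Derivation:
After 1 (reverse(3, 4)): [D, B, F, E, C, A, G]
After 2 (rotate_left(4, 6, k=2)): [D, B, F, E, G, C, A]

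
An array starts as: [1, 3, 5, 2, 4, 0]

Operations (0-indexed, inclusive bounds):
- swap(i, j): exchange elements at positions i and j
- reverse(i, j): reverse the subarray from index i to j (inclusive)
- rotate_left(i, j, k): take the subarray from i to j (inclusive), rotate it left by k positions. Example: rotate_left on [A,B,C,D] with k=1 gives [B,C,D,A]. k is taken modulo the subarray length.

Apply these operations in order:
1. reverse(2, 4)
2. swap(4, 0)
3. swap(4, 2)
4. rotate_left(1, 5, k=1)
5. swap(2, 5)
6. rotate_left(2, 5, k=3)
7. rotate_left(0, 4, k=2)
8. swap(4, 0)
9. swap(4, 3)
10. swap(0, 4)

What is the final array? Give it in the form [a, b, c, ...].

After 1 (reverse(2, 4)): [1, 3, 4, 2, 5, 0]
After 2 (swap(4, 0)): [5, 3, 4, 2, 1, 0]
After 3 (swap(4, 2)): [5, 3, 1, 2, 4, 0]
After 4 (rotate_left(1, 5, k=1)): [5, 1, 2, 4, 0, 3]
After 5 (swap(2, 5)): [5, 1, 3, 4, 0, 2]
After 6 (rotate_left(2, 5, k=3)): [5, 1, 2, 3, 4, 0]
After 7 (rotate_left(0, 4, k=2)): [2, 3, 4, 5, 1, 0]
After 8 (swap(4, 0)): [1, 3, 4, 5, 2, 0]
After 9 (swap(4, 3)): [1, 3, 4, 2, 5, 0]
After 10 (swap(0, 4)): [5, 3, 4, 2, 1, 0]

Answer: [5, 3, 4, 2, 1, 0]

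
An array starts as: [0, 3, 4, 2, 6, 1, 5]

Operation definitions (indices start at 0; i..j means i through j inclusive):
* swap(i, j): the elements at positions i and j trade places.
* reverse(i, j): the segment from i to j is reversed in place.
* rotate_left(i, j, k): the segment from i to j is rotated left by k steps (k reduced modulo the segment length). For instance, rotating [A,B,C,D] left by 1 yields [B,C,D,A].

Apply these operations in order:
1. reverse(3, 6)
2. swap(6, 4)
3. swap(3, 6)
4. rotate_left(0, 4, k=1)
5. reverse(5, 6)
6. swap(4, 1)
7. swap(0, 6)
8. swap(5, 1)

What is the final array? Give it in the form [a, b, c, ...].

After 1 (reverse(3, 6)): [0, 3, 4, 5, 1, 6, 2]
After 2 (swap(6, 4)): [0, 3, 4, 5, 2, 6, 1]
After 3 (swap(3, 6)): [0, 3, 4, 1, 2, 6, 5]
After 4 (rotate_left(0, 4, k=1)): [3, 4, 1, 2, 0, 6, 5]
After 5 (reverse(5, 6)): [3, 4, 1, 2, 0, 5, 6]
After 6 (swap(4, 1)): [3, 0, 1, 2, 4, 5, 6]
After 7 (swap(0, 6)): [6, 0, 1, 2, 4, 5, 3]
After 8 (swap(5, 1)): [6, 5, 1, 2, 4, 0, 3]

Answer: [6, 5, 1, 2, 4, 0, 3]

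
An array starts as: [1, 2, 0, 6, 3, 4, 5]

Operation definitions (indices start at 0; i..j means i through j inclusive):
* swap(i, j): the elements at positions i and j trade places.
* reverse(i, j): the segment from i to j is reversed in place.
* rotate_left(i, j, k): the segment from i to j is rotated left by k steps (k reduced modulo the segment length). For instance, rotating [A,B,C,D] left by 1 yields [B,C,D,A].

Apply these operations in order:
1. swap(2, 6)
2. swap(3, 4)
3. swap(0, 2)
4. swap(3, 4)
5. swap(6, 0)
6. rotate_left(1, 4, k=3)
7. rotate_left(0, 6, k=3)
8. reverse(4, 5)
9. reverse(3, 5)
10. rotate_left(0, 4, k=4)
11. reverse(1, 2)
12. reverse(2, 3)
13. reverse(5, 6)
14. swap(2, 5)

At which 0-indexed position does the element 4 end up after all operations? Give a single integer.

After 1 (swap(2, 6)): [1, 2, 5, 6, 3, 4, 0]
After 2 (swap(3, 4)): [1, 2, 5, 3, 6, 4, 0]
After 3 (swap(0, 2)): [5, 2, 1, 3, 6, 4, 0]
After 4 (swap(3, 4)): [5, 2, 1, 6, 3, 4, 0]
After 5 (swap(6, 0)): [0, 2, 1, 6, 3, 4, 5]
After 6 (rotate_left(1, 4, k=3)): [0, 3, 2, 1, 6, 4, 5]
After 7 (rotate_left(0, 6, k=3)): [1, 6, 4, 5, 0, 3, 2]
After 8 (reverse(4, 5)): [1, 6, 4, 5, 3, 0, 2]
After 9 (reverse(3, 5)): [1, 6, 4, 0, 3, 5, 2]
After 10 (rotate_left(0, 4, k=4)): [3, 1, 6, 4, 0, 5, 2]
After 11 (reverse(1, 2)): [3, 6, 1, 4, 0, 5, 2]
After 12 (reverse(2, 3)): [3, 6, 4, 1, 0, 5, 2]
After 13 (reverse(5, 6)): [3, 6, 4, 1, 0, 2, 5]
After 14 (swap(2, 5)): [3, 6, 2, 1, 0, 4, 5]

Answer: 5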